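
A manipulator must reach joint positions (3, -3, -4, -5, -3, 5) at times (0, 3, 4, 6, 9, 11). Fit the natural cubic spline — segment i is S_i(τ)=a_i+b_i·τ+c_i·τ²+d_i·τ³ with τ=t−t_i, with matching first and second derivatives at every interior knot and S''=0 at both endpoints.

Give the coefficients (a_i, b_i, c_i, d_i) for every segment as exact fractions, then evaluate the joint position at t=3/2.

Δ: Δ0=-2, Δ1=-1, Δ2=-1/2, Δ3=2/3, Δ4=4
row 1: diag=8, rhs=6; c'=1/8, d'=3/4
row 2: denom=6−1·1/8=47/8; d'=(3−1·3/4)/(47/8)=18/47
row 3: denom=10−2·16/47=438/47; d'=(7−2·18/47)/(438/47)=293/438
row 4: denom=10−3·47/146=1319/146; d'=(20−3·293/438)/(1319/146)=2627/1319
back: M4=2627/1319
back: M3=293/438−47/146·2627/1319=110/3957
back: M2=18/47−16/47·110/3957=1478/3957
back: M1=3/4−1/8·1478/3957=2783/3957
M: M0=0, M1=2783/3957, M2=1478/3957, M3=110/3957, M4=2627/1319, M5=0
seg 0: a=3, c=M0/2=0, d=(M1−M0)/(6·3)=2783/71226, b=Δ0−h0·(2M0+M1)/6=-18611/7914
seg 1: a=-3, c=M1/2=2783/7914, d=(M2−M1)/(6·1)=-145/2638, b=Δ1−h1·(2M1+M2)/6=-5131/3957
seg 2: a=-4, c=M2/2=739/3957, d=(M3−M2)/(6·2)=-38/1319, b=Δ2−h2·(2M2+M3)/6=-6001/7914
seg 3: a=-5, c=M3/2=55/3957, d=(M4−M3)/(6·3)=7771/71226, b=Δ3−h3·(2M3+M4)/6=-2825/7914
seg 4: a=-3, c=M4/2=2627/2638, d=(M5−M4)/(6·2)=-2627/15828, b=Δ4−h4·(2M4+M5)/6=10574/3957
t_q=3/2 → seg 0, τ=3/2; S=3+-18611/7914·τ+0·τ²+2783/71226·τ³=-8349/21104

  seg 0: a=3 b=-18611/7914 c=0 d=2783/71226
  seg 1: a=-3 b=-5131/3957 c=2783/7914 d=-145/2638
  seg 2: a=-4 b=-6001/7914 c=739/3957 d=-38/1319
  seg 3: a=-5 b=-2825/7914 c=55/3957 d=7771/71226
  seg 4: a=-3 b=10574/3957 c=2627/2638 d=-2627/15828
S(3/2) = -8349/21104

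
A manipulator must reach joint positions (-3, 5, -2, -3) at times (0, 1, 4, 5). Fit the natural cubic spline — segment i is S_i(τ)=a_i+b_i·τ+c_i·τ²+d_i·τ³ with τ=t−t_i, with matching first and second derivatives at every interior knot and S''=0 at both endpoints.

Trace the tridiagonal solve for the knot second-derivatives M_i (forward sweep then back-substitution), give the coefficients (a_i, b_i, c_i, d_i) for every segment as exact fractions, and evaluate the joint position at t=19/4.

Δ: Δ0=8, Δ1=-7/3, Δ2=-1
row 1: diag=8, rhs=-62; c'=3/8, d'=-31/4
row 2: denom=8−3·3/8=55/8; d'=(8−3·-31/4)/(55/8)=50/11
back: M2=50/11
back: M1=-31/4−3/8·50/11=-104/11
M: M0=0, M1=-104/11, M2=50/11, M3=0
seg 0: a=-3, c=M0/2=0, d=(M1−M0)/(6·1)=-52/33, b=Δ0−h0·(2M0+M1)/6=316/33
seg 1: a=5, c=M1/2=-52/11, d=(M2−M1)/(6·3)=7/9, b=Δ1−h1·(2M1+M2)/6=160/33
seg 2: a=-2, c=M2/2=25/11, d=(M3−M2)/(6·1)=-25/33, b=Δ2−h2·(2M2+M3)/6=-83/33
t_q=19/4 → seg 2, τ=3/4; S=-2+-83/33·τ+25/11·τ²+-25/33·τ³=-2061/704

  seg 0: a=-3 b=316/33 c=0 d=-52/33
  seg 1: a=5 b=160/33 c=-52/11 d=7/9
  seg 2: a=-2 b=-83/33 c=25/11 d=-25/33
S(19/4) = -2061/704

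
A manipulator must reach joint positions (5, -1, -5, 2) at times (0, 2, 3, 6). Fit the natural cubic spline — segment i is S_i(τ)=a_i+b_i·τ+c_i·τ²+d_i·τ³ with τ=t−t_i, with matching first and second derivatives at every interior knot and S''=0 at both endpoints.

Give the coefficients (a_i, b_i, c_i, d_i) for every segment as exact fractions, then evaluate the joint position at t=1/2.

  seg 0: a=5 b=-337/141 c=0 d=-43/282
  seg 1: a=-1 b=-595/141 c=-43/47 d=160/141
  seg 2: a=-5 b=-373/141 c=117/47 d=-13/47
S(1/2) = 2847/752

Δ: Δ0=-3, Δ1=-4, Δ2=7/3
row 1: diag=6, rhs=-6; c'=1/6, d'=-1
row 2: denom=8−1·1/6=47/6; d'=(38−1·-1)/(47/6)=234/47
back: M2=234/47
back: M1=-1−1/6·234/47=-86/47
M: M0=0, M1=-86/47, M2=234/47, M3=0
seg 0: a=5, c=M0/2=0, d=(M1−M0)/(6·2)=-43/282, b=Δ0−h0·(2M0+M1)/6=-337/141
seg 1: a=-1, c=M1/2=-43/47, d=(M2−M1)/(6·1)=160/141, b=Δ1−h1·(2M1+M2)/6=-595/141
seg 2: a=-5, c=M2/2=117/47, d=(M3−M2)/(6·3)=-13/47, b=Δ2−h2·(2M2+M3)/6=-373/141
t_q=1/2 → seg 0, τ=1/2; S=5+-337/141·τ+0·τ²+-43/282·τ³=2847/752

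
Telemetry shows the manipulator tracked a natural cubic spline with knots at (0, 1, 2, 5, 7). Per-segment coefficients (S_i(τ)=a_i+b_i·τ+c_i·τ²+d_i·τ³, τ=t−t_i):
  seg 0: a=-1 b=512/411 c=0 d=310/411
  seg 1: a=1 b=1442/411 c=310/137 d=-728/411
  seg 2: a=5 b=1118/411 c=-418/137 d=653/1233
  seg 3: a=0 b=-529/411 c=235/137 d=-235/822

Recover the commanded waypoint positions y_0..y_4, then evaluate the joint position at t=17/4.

y_0 = S_0(0) = a_0 = -1
y_1 = S_1(0) = a_1 = 1
y_2 = S_2(0) = a_2 = 5
y_3 = S_3(0) = a_3 = 0
y_4 = S_3(2) = 2
t_q=17/4 is in segment 2 (τ=9/4); S_2(τ)=14965/8768

y_0=-1 y_1=1 y_2=5 y_3=0 y_4=2
S(17/4) = 14965/8768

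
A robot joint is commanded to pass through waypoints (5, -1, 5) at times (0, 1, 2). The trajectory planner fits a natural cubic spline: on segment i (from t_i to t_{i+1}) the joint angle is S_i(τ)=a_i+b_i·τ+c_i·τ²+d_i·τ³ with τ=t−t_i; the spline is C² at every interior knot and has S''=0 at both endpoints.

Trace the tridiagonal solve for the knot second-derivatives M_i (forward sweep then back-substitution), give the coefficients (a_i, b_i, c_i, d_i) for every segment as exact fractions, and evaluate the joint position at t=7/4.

  seg 0: a=5 b=-9 c=0 d=3
  seg 1: a=-1 b=0 c=9 d=-3
S(7/4) = 179/64

Δ: Δ0=-6, Δ1=6
row 1: diag=4, rhs=72; c'=1/4, d'=18
back: M1=18
M: M0=0, M1=18, M2=0
seg 0: a=5, c=M0/2=0, d=(M1−M0)/(6·1)=3, b=Δ0−h0·(2M0+M1)/6=-9
seg 1: a=-1, c=M1/2=9, d=(M2−M1)/(6·1)=-3, b=Δ1−h1·(2M1+M2)/6=0
t_q=7/4 → seg 1, τ=3/4; S=-1+0·τ+9·τ²+-3·τ³=179/64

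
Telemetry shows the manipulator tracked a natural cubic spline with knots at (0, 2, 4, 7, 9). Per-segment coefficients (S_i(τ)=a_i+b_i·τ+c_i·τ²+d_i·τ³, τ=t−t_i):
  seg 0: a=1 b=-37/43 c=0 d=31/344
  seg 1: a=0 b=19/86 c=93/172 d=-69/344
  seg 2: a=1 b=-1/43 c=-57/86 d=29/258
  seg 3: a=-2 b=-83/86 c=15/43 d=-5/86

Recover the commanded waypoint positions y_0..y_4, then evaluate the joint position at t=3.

y_0 = S_0(0) = a_0 = 1
y_1 = S_1(0) = a_1 = 0
y_2 = S_2(0) = a_2 = 1
y_3 = S_3(0) = a_3 = -2
y_4 = S_3(2) = -3
t_q=3 is in segment 1 (τ=1); S_1(τ)=193/344

y_0=1 y_1=0 y_2=1 y_3=-2 y_4=-3
S(3) = 193/344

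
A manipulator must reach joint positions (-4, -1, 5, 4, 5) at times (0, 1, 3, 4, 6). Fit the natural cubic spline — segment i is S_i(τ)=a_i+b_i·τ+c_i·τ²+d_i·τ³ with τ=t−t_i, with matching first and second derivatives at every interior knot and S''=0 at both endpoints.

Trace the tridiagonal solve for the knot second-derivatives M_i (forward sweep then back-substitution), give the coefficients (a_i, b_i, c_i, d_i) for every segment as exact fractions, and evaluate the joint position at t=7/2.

Δ: Δ0=3, Δ1=3, Δ2=-1, Δ3=1/2
row 1: diag=6, rhs=0; c'=1/3, d'=0
row 2: denom=6−2·1/3=16/3; d'=(-24−2·0)/(16/3)=-9/2
row 3: denom=6−1·3/16=93/16; d'=(9−1·-9/2)/(93/16)=72/31
back: M3=72/31
back: M2=-9/2−3/16·72/31=-153/31
back: M1=0−1/3·-153/31=51/31
M: M0=0, M1=51/31, M2=-153/31, M3=72/31, M4=0
seg 0: a=-4, c=M0/2=0, d=(M1−M0)/(6·1)=17/62, b=Δ0−h0·(2M0+M1)/6=169/62
seg 1: a=-1, c=M1/2=51/62, d=(M2−M1)/(6·2)=-17/31, b=Δ1−h1·(2M1+M2)/6=110/31
seg 2: a=5, c=M2/2=-153/62, d=(M3−M2)/(6·1)=75/62, b=Δ2−h2·(2M2+M3)/6=8/31
seg 3: a=4, c=M3/2=36/31, d=(M4−M3)/(6·2)=-6/31, b=Δ3−h3·(2M3+M4)/6=-65/62
t_q=7/2 → seg 2, τ=1/2; S=5+8/31·τ+-153/62·τ²+75/62·τ³=2313/496

  seg 0: a=-4 b=169/62 c=0 d=17/62
  seg 1: a=-1 b=110/31 c=51/62 d=-17/31
  seg 2: a=5 b=8/31 c=-153/62 d=75/62
  seg 3: a=4 b=-65/62 c=36/31 d=-6/31
S(7/2) = 2313/496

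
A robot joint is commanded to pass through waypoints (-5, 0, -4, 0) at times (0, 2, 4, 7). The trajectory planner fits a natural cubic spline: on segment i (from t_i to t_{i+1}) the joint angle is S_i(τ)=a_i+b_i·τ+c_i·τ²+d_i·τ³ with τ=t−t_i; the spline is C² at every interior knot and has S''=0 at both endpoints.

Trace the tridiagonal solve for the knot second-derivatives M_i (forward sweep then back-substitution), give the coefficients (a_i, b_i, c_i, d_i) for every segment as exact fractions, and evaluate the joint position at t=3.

Δ: Δ0=5/2, Δ1=-2, Δ2=4/3
row 1: diag=8, rhs=-27; c'=1/4, d'=-27/8
row 2: denom=10−2·1/4=19/2; d'=(20−2·-27/8)/(19/2)=107/38
back: M2=107/38
back: M1=-27/8−1/4·107/38=-155/38
M: M0=0, M1=-155/38, M2=107/38, M3=0
seg 0: a=-5, c=M0/2=0, d=(M1−M0)/(6·2)=-155/456, b=Δ0−h0·(2M0+M1)/6=220/57
seg 1: a=0, c=M1/2=-155/76, d=(M2−M1)/(6·2)=131/228, b=Δ1−h1·(2M1+M2)/6=-25/114
seg 2: a=-4, c=M2/2=107/76, d=(M3−M2)/(6·3)=-107/684, b=Δ2−h2·(2M2+M3)/6=-169/114
t_q=3 → seg 1, τ=1; S=0+-25/114·τ+-155/76·τ²+131/228·τ³=-32/19

  seg 0: a=-5 b=220/57 c=0 d=-155/456
  seg 1: a=0 b=-25/114 c=-155/76 d=131/228
  seg 2: a=-4 b=-169/114 c=107/76 d=-107/684
S(3) = -32/19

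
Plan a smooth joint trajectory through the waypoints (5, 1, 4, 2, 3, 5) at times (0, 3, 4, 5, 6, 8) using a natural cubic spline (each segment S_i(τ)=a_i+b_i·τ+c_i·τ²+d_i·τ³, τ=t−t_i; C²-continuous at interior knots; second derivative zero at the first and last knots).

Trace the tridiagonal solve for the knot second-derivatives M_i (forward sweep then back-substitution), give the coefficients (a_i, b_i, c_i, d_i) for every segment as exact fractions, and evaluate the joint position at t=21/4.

Δ: Δ0=-4/3, Δ1=3, Δ2=-2, Δ3=1, Δ4=1
row 1: diag=8, rhs=26; c'=1/8, d'=13/4
row 2: denom=4−1·1/8=31/8; d'=(-30−1·13/4)/(31/8)=-266/31
row 3: denom=4−1·8/31=116/31; d'=(18−1·-266/31)/(116/31)=206/29
row 4: denom=6−1·31/116=665/116; d'=(0−1·206/29)/(665/116)=-824/665
back: M4=-824/665
back: M3=206/29−31/116·-824/665=4944/665
back: M2=-266/31−8/31·4944/665=-6982/665
back: M1=13/4−1/8·-6982/665=3034/665
M: M0=0, M1=3034/665, M2=-6982/665, M3=4944/665, M4=-824/665, M5=0
seg 0: a=5, c=M0/2=0, d=(M1−M0)/(6·3)=1517/5985, b=Δ0−h0·(2M0+M1)/6=-7211/1995
seg 1: a=1, c=M1/2=1517/665, d=(M2−M1)/(6·1)=-5008/1995, b=Δ1−h1·(2M1+M2)/6=6442/1995
seg 2: a=4, c=M2/2=-3491/665, d=(M3−M2)/(6·1)=5963/1995, b=Δ2−h2·(2M2+M3)/6=104/399
seg 3: a=2, c=M3/2=2472/665, d=(M4−M3)/(6·1)=-412/285, b=Δ3−h3·(2M3+M4)/6=-2537/1995
seg 4: a=3, c=M4/2=-412/665, d=(M5−M4)/(6·2)=206/1995, b=Δ4−h4·(2M4+M5)/6=3643/1995
t_q=21/4 → seg 3, τ=1/4; S=2+-2537/1995·τ+2472/665·τ²+-412/285·τ³=20129/10640

  seg 0: a=5 b=-7211/1995 c=0 d=1517/5985
  seg 1: a=1 b=6442/1995 c=1517/665 d=-5008/1995
  seg 2: a=4 b=104/399 c=-3491/665 d=5963/1995
  seg 3: a=2 b=-2537/1995 c=2472/665 d=-412/285
  seg 4: a=3 b=3643/1995 c=-412/665 d=206/1995
S(21/4) = 20129/10640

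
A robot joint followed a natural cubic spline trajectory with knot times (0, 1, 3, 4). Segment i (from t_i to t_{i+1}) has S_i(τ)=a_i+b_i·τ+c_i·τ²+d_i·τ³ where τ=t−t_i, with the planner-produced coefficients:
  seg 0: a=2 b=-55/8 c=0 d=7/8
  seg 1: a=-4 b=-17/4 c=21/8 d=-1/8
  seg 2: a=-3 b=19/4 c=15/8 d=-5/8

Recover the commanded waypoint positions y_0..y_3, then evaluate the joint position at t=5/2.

y_0 = S_0(0) = a_0 = 2
y_1 = S_1(0) = a_1 = -4
y_2 = S_2(0) = a_2 = -3
y_3 = S_2(1) = 3
t_q=5/2 is in segment 1 (τ=3/2); S_1(τ)=-313/64

y_0=2 y_1=-4 y_2=-3 y_3=3
S(5/2) = -313/64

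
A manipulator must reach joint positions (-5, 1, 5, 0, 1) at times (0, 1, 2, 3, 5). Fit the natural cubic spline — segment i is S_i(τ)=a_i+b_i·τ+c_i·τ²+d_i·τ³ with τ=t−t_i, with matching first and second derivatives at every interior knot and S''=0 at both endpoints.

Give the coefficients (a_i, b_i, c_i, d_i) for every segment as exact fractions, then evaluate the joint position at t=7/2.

  seg 0: a=-5 b=1005/172 c=0 d=27/172
  seg 1: a=1 b=543/86 c=81/172 d=-479/172
  seg 2: a=5 b=-189/172 c=-339/43 d=685/172
  seg 3: a=0 b=-423/86 c=699/172 d=-233/344
S(7/2) = -4205/2752

Δ: Δ0=6, Δ1=4, Δ2=-5, Δ3=1/2
row 1: diag=4, rhs=-12; c'=1/4, d'=-3
row 2: denom=4−1·1/4=15/4; d'=(-54−1·-3)/(15/4)=-68/5
row 3: denom=6−1·4/15=86/15; d'=(33−1·-68/5)/(86/15)=699/86
back: M3=699/86
back: M2=-68/5−4/15·699/86=-678/43
back: M1=-3−1/4·-678/43=81/86
M: M0=0, M1=81/86, M2=-678/43, M3=699/86, M4=0
seg 0: a=-5, c=M0/2=0, d=(M1−M0)/(6·1)=27/172, b=Δ0−h0·(2M0+M1)/6=1005/172
seg 1: a=1, c=M1/2=81/172, d=(M2−M1)/(6·1)=-479/172, b=Δ1−h1·(2M1+M2)/6=543/86
seg 2: a=5, c=M2/2=-339/43, d=(M3−M2)/(6·1)=685/172, b=Δ2−h2·(2M2+M3)/6=-189/172
seg 3: a=0, c=M3/2=699/172, d=(M4−M3)/(6·2)=-233/344, b=Δ3−h3·(2M3+M4)/6=-423/86
t_q=7/2 → seg 3, τ=1/2; S=0+-423/86·τ+699/172·τ²+-233/344·τ³=-4205/2752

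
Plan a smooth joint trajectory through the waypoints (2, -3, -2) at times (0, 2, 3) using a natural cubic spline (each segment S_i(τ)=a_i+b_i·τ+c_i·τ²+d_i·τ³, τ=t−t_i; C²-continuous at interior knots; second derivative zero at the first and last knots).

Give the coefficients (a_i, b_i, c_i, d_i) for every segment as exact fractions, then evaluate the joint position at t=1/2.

  seg 0: a=2 b=-11/3 c=0 d=7/24
  seg 1: a=-3 b=-1/6 c=7/4 d=-7/12
S(1/2) = 13/64

Δ: Δ0=-5/2, Δ1=1
row 1: diag=6, rhs=21; c'=1/6, d'=7/2
back: M1=7/2
M: M0=0, M1=7/2, M2=0
seg 0: a=2, c=M0/2=0, d=(M1−M0)/(6·2)=7/24, b=Δ0−h0·(2M0+M1)/6=-11/3
seg 1: a=-3, c=M1/2=7/4, d=(M2−M1)/(6·1)=-7/12, b=Δ1−h1·(2M1+M2)/6=-1/6
t_q=1/2 → seg 0, τ=1/2; S=2+-11/3·τ+0·τ²+7/24·τ³=13/64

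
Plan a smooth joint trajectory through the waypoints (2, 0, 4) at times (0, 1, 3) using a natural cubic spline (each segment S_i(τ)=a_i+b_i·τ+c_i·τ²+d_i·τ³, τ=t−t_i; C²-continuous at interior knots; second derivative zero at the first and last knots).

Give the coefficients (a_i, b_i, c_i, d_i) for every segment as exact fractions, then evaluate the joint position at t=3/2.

  seg 0: a=2 b=-8/3 c=0 d=2/3
  seg 1: a=0 b=-2/3 c=2 d=-1/3
S(3/2) = 1/8

Δ: Δ0=-2, Δ1=2
row 1: diag=6, rhs=24; c'=1/3, d'=4
back: M1=4
M: M0=0, M1=4, M2=0
seg 0: a=2, c=M0/2=0, d=(M1−M0)/(6·1)=2/3, b=Δ0−h0·(2M0+M1)/6=-8/3
seg 1: a=0, c=M1/2=2, d=(M2−M1)/(6·2)=-1/3, b=Δ1−h1·(2M1+M2)/6=-2/3
t_q=3/2 → seg 1, τ=1/2; S=0+-2/3·τ+2·τ²+-1/3·τ³=1/8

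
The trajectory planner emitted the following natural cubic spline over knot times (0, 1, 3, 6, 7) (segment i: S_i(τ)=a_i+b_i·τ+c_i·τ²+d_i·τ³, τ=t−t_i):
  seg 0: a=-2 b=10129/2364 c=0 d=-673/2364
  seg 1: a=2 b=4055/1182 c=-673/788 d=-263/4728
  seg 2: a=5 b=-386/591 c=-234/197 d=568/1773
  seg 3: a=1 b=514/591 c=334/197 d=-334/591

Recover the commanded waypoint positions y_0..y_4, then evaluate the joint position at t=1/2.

y_0=-2 y_1=2 y_2=5 y_3=1 y_4=3
S(1/2) = 673/6304

y_0 = S_0(0) = a_0 = -2
y_1 = S_1(0) = a_1 = 2
y_2 = S_2(0) = a_2 = 5
y_3 = S_3(0) = a_3 = 1
y_4 = S_3(1) = 3
t_q=1/2 is in segment 0 (τ=1/2); S_0(τ)=673/6304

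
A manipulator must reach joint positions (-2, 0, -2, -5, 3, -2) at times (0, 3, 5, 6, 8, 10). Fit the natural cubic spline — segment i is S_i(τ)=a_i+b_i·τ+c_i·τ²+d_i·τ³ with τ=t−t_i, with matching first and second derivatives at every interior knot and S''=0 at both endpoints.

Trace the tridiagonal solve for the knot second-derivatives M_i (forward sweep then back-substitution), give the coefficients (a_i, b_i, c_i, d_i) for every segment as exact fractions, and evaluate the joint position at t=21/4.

Δ: Δ0=2/3, Δ1=-1, Δ2=-3, Δ3=4, Δ4=-5/2
row 1: diag=10, rhs=-10; c'=1/5, d'=-1
row 2: denom=6−2·1/5=28/5; d'=(-12−2·-1)/(28/5)=-25/14
row 3: denom=6−1·5/28=163/28; d'=(42−1·-25/14)/(163/28)=1226/163
row 4: denom=8−2·56/163=1192/163; d'=(-39−2·1226/163)/(1192/163)=-8809/1192
back: M4=-8809/1192
back: M3=1226/163−56/163·-8809/1192=1499/149
back: M2=-25/14−5/28·1499/149=-2135/596
back: M1=-1−1/5·-2135/596=-169/596
M: M0=0, M1=-169/596, M2=-2135/596, M3=1499/149, M4=-8809/1192, M5=0
seg 0: a=-2, c=M0/2=0, d=(M1−M0)/(6·3)=-169/10728, b=Δ0−h0·(2M0+M1)/6=2891/3576
seg 1: a=0, c=M1/2=-169/1192, d=(M2−M1)/(6·2)=-983/3576, b=Δ1−h1·(2M1+M2)/6=685/1788
seg 2: a=-2, c=M2/2=-2135/1192, d=(M3−M2)/(6·1)=8131/3576, b=Δ2−h2·(2M2+M3)/6=-6227/1788
seg 3: a=-5, c=M3/2=1499/298, d=(M4−M3)/(6·2)=-20801/14304, b=Δ3−h3·(2M3+M4)/6=-871/3576
seg 4: a=3, c=M4/2=-8809/2384, d=(M5−M4)/(6·2)=8809/14304, b=Δ4−h4·(2M4+M5)/6=4339/1788
t_q=21/4 → seg 2, τ=1/4; S=-2+-6227/1788·τ+-2135/1192·τ²+8131/3576·τ³=-224827/76288

  seg 0: a=-2 b=2891/3576 c=0 d=-169/10728
  seg 1: a=0 b=685/1788 c=-169/1192 d=-983/3576
  seg 2: a=-2 b=-6227/1788 c=-2135/1192 d=8131/3576
  seg 3: a=-5 b=-871/3576 c=1499/298 d=-20801/14304
  seg 4: a=3 b=4339/1788 c=-8809/2384 d=8809/14304
S(21/4) = -224827/76288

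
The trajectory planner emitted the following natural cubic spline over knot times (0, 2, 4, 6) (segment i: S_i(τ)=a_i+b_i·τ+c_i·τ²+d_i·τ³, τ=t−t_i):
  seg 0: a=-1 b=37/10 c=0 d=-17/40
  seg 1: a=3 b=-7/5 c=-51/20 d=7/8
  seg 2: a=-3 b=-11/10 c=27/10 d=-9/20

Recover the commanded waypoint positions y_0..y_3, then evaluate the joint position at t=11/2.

y_0 = S_0(0) = a_0 = -1
y_1 = S_1(0) = a_1 = 3
y_2 = S_2(0) = a_2 = -3
y_3 = S_2(2) = 2
t_q=11/2 is in segment 2 (τ=3/2); S_2(τ)=-3/32

y_0=-1 y_1=3 y_2=-3 y_3=2
S(11/2) = -3/32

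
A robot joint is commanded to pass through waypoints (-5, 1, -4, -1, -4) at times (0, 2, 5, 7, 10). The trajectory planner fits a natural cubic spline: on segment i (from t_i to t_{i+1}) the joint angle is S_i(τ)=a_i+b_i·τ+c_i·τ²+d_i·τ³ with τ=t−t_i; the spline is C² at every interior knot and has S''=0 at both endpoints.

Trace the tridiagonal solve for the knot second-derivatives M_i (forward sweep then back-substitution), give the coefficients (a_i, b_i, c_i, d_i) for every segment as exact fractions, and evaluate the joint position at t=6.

  seg 0: a=-5 b=621/145 c=0 d=-93/290
  seg 1: a=1 b=63/145 c=-279/145 d=1597/3915
  seg 2: a=-4 b=-14/145 c=152/87 d=-1651/3480
  seg 3: a=-1 b=1043/870 c=-1913/1740 d=1913/15660
S(6) = -9827/3480

Δ: Δ0=3, Δ1=-5/3, Δ2=3/2, Δ3=-1
row 1: diag=10, rhs=-28; c'=3/10, d'=-14/5
row 2: denom=10−3·3/10=91/10; d'=(19−3·-14/5)/(91/10)=274/91
row 3: denom=10−2·20/91=870/91; d'=(-15−2·274/91)/(870/91)=-1913/870
back: M3=-1913/870
back: M2=274/91−20/91·-1913/870=304/87
back: M1=-14/5−3/10·304/87=-558/145
M: M0=0, M1=-558/145, M2=304/87, M3=-1913/870, M4=0
seg 0: a=-5, c=M0/2=0, d=(M1−M0)/(6·2)=-93/290, b=Δ0−h0·(2M0+M1)/6=621/145
seg 1: a=1, c=M1/2=-279/145, d=(M2−M1)/(6·3)=1597/3915, b=Δ1−h1·(2M1+M2)/6=63/145
seg 2: a=-4, c=M2/2=152/87, d=(M3−M2)/(6·2)=-1651/3480, b=Δ2−h2·(2M2+M3)/6=-14/145
seg 3: a=-1, c=M3/2=-1913/1740, d=(M4−M3)/(6·3)=1913/15660, b=Δ3−h3·(2M3+M4)/6=1043/870
t_q=6 → seg 2, τ=1; S=-4+-14/145·τ+152/87·τ²+-1651/3480·τ³=-9827/3480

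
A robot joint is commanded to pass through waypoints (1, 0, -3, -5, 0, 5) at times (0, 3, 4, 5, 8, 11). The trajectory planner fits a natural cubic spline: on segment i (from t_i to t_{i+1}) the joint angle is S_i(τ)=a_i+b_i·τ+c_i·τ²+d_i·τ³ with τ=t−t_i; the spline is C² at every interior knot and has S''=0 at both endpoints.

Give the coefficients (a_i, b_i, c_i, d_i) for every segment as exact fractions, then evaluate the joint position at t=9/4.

Δ: Δ0=-1/3, Δ1=-3, Δ2=-2, Δ3=5/3, Δ4=5/3
row 1: diag=8, rhs=-16; c'=1/8, d'=-2
row 2: denom=4−1·1/8=31/8; d'=(6−1·-2)/(31/8)=64/31
row 3: denom=8−1·8/31=240/31; d'=(22−1·64/31)/(240/31)=103/40
row 4: denom=12−3·31/80=867/80; d'=(0−3·103/40)/(867/80)=-206/289
back: M4=-206/289
back: M3=103/40−31/80·-206/289=824/289
back: M2=64/31−8/31·824/289=384/289
back: M1=-2−1/8·384/289=-626/289
M: M0=0, M1=-626/289, M2=384/289, M3=824/289, M4=-206/289, M5=0
seg 0: a=1, c=M0/2=0, d=(M1−M0)/(6·3)=-313/2601, b=Δ0−h0·(2M0+M1)/6=650/867
seg 1: a=0, c=M1/2=-313/289, d=(M2−M1)/(6·1)=505/867, b=Δ1−h1·(2M1+M2)/6=-2167/867
seg 2: a=-3, c=M2/2=192/289, d=(M3−M2)/(6·1)=220/867, b=Δ2−h2·(2M2+M3)/6=-2530/867
seg 3: a=-5, c=M3/2=412/289, d=(M4−M3)/(6·3)=-515/2601, b=Δ3−h3·(2M3+M4)/6=-718/867
seg 4: a=0, c=M4/2=-103/289, d=(M5−M4)/(6·3)=103/2601, b=Δ4−h4·(2M4+M5)/6=2063/867
t_q=9/4 → seg 0, τ=9/4; S=1+650/867·τ+0·τ²+-313/2601·τ³=24343/18496

  seg 0: a=1 b=650/867 c=0 d=-313/2601
  seg 1: a=0 b=-2167/867 c=-313/289 d=505/867
  seg 2: a=-3 b=-2530/867 c=192/289 d=220/867
  seg 3: a=-5 b=-718/867 c=412/289 d=-515/2601
  seg 4: a=0 b=2063/867 c=-103/289 d=103/2601
S(9/4) = 24343/18496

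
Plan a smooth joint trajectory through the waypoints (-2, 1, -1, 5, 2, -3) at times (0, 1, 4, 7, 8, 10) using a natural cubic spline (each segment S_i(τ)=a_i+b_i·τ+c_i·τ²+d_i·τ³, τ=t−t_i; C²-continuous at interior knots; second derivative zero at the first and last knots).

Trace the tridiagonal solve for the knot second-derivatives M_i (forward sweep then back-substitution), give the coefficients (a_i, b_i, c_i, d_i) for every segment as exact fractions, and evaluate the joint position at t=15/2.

  seg 0: a=-2 b=26983/7314 c=0 d=-5041/7314
  seg 1: a=1 b=5930/3657 c=-5041/2438 d=28633/65826
  seg 2: a=-1 b=7021/7314 c=6755/3657 d=-32923/65826
  seg 3: a=5 b=-5344/3657 c=-6471/2438 d=8159/7314
  seg 4: a=2 b=-25037/7314 c=844/1219 d=-422/3657
S(15/2) = 73047/19504

Δ: Δ0=3, Δ1=-2/3, Δ2=2, Δ3=-3, Δ4=-5/2
row 1: diag=8, rhs=-22; c'=3/8, d'=-11/4
row 2: denom=12−3·3/8=87/8; d'=(16−3·-11/4)/(87/8)=194/87
row 3: denom=8−3·8/29=208/29; d'=(-30−3·194/87)/(208/29)=-133/26
row 4: denom=6−1·29/208=1219/208; d'=(3−1·-133/26)/(1219/208)=1688/1219
back: M4=1688/1219
back: M3=-133/26−29/208·1688/1219=-6471/1219
back: M2=194/87−8/29·-6471/1219=13510/3657
back: M1=-11/4−3/8·13510/3657=-5041/1219
M: M0=0, M1=-5041/1219, M2=13510/3657, M3=-6471/1219, M4=1688/1219, M5=0
seg 0: a=-2, c=M0/2=0, d=(M1−M0)/(6·1)=-5041/7314, b=Δ0−h0·(2M0+M1)/6=26983/7314
seg 1: a=1, c=M1/2=-5041/2438, d=(M2−M1)/(6·3)=28633/65826, b=Δ1−h1·(2M1+M2)/6=5930/3657
seg 2: a=-1, c=M2/2=6755/3657, d=(M3−M2)/(6·3)=-32923/65826, b=Δ2−h2·(2M2+M3)/6=7021/7314
seg 3: a=5, c=M3/2=-6471/2438, d=(M4−M3)/(6·1)=8159/7314, b=Δ3−h3·(2M3+M4)/6=-5344/3657
seg 4: a=2, c=M4/2=844/1219, d=(M5−M4)/(6·2)=-422/3657, b=Δ4−h4·(2M4+M5)/6=-25037/7314
t_q=15/2 → seg 3, τ=1/2; S=5+-5344/3657·τ+-6471/2438·τ²+8159/7314·τ³=73047/19504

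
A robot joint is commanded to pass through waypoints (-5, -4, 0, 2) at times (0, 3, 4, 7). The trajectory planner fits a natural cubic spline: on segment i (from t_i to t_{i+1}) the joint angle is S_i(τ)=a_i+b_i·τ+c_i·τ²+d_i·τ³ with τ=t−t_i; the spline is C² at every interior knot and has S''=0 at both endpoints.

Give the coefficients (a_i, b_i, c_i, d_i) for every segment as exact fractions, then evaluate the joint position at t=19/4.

  seg 0: a=-5 b=-11/9 c=0 d=14/81
  seg 1: a=-4 b=31/9 c=14/9 d=-1
  seg 2: a=0 b=32/9 c=-13/9 d=13/81
S(19/4) = 123/64

Δ: Δ0=1/3, Δ1=4, Δ2=2/3
row 1: diag=8, rhs=22; c'=1/8, d'=11/4
row 2: denom=8−1·1/8=63/8; d'=(-20−1·11/4)/(63/8)=-26/9
back: M2=-26/9
back: M1=11/4−1/8·-26/9=28/9
M: M0=0, M1=28/9, M2=-26/9, M3=0
seg 0: a=-5, c=M0/2=0, d=(M1−M0)/(6·3)=14/81, b=Δ0−h0·(2M0+M1)/6=-11/9
seg 1: a=-4, c=M1/2=14/9, d=(M2−M1)/(6·1)=-1, b=Δ1−h1·(2M1+M2)/6=31/9
seg 2: a=0, c=M2/2=-13/9, d=(M3−M2)/(6·3)=13/81, b=Δ2−h2·(2M2+M3)/6=32/9
t_q=19/4 → seg 2, τ=3/4; S=0+32/9·τ+-13/9·τ²+13/81·τ³=123/64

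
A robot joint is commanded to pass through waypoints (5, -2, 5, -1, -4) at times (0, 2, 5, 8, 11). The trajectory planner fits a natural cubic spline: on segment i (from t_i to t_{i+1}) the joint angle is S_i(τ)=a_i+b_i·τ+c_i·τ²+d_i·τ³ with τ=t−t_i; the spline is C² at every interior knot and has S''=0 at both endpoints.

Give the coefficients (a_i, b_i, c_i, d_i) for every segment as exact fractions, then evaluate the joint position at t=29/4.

  seg 0: a=5 b=-1042/207 c=0 d=635/1656
  seg 1: a=-2 b=-179/414 c=635/276 d=-3425/7452
  seg 2: a=5 b=797/828 c=-380/207 d=2107/7452
  seg 3: a=-1 b=-1001/414 c=587/828 d=-587/7452
S(29/4) = 6435/5888

Δ: Δ0=-7/2, Δ1=7/3, Δ2=-2, Δ3=-1
row 1: diag=10, rhs=35; c'=3/10, d'=7/2
row 2: denom=12−3·3/10=111/10; d'=(-26−3·7/2)/(111/10)=-365/111
row 3: denom=12−3·10/37=414/37; d'=(6−3·-365/111)/(414/37)=587/414
back: M3=587/414
back: M2=-365/111−10/37·587/414=-760/207
back: M1=7/2−3/10·-760/207=635/138
M: M0=0, M1=635/138, M2=-760/207, M3=587/414, M4=0
seg 0: a=5, c=M0/2=0, d=(M1−M0)/(6·2)=635/1656, b=Δ0−h0·(2M0+M1)/6=-1042/207
seg 1: a=-2, c=M1/2=635/276, d=(M2−M1)/(6·3)=-3425/7452, b=Δ1−h1·(2M1+M2)/6=-179/414
seg 2: a=5, c=M2/2=-380/207, d=(M3−M2)/(6·3)=2107/7452, b=Δ2−h2·(2M2+M3)/6=797/828
seg 3: a=-1, c=M3/2=587/828, d=(M4−M3)/(6·3)=-587/7452, b=Δ3−h3·(2M3+M4)/6=-1001/414
t_q=29/4 → seg 2, τ=9/4; S=5+797/828·τ+-380/207·τ²+2107/7452·τ³=6435/5888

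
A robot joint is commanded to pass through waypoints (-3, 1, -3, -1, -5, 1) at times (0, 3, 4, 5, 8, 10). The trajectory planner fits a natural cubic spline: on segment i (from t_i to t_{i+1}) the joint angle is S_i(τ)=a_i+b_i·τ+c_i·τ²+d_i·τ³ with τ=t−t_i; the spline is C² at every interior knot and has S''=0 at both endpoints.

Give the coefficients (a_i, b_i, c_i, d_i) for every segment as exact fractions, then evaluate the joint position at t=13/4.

  seg 0: a=-3 b=8629/2121 c=0 d=-5801/19089
  seg 1: a=1 b=-8774/2121 c=-5801/2121 d=6091/2121
  seg 2: a=-3 b=-701/707 c=12472/2121 d=-6127/2121
  seg 3: a=-1 b=4460/2121 c=-5909/2121 d=10439/19089
  seg 4: a=-5 b=323/2121 c=1510/707 d=-755/2121
S(13/4) = -7251/45248

Δ: Δ0=4/3, Δ1=-4, Δ2=2, Δ3=-4/3, Δ4=3
row 1: diag=8, rhs=-32; c'=1/8, d'=-4
row 2: denom=4−1·1/8=31/8; d'=(36−1·-4)/(31/8)=320/31
row 3: denom=8−1·8/31=240/31; d'=(-20−1·320/31)/(240/31)=-47/12
row 4: denom=10−3·31/80=707/80; d'=(26−3·-47/12)/(707/80)=3020/707
back: M4=3020/707
back: M3=-47/12−31/80·3020/707=-11818/2121
back: M2=320/31−8/31·-11818/2121=24944/2121
back: M1=-4−1/8·24944/2121=-11602/2121
M: M0=0, M1=-11602/2121, M2=24944/2121, M3=-11818/2121, M4=3020/707, M5=0
seg 0: a=-3, c=M0/2=0, d=(M1−M0)/(6·3)=-5801/19089, b=Δ0−h0·(2M0+M1)/6=8629/2121
seg 1: a=1, c=M1/2=-5801/2121, d=(M2−M1)/(6·1)=6091/2121, b=Δ1−h1·(2M1+M2)/6=-8774/2121
seg 2: a=-3, c=M2/2=12472/2121, d=(M3−M2)/(6·1)=-6127/2121, b=Δ2−h2·(2M2+M3)/6=-701/707
seg 3: a=-1, c=M3/2=-5909/2121, d=(M4−M3)/(6·3)=10439/19089, b=Δ3−h3·(2M3+M4)/6=4460/2121
seg 4: a=-5, c=M4/2=1510/707, d=(M5−M4)/(6·2)=-755/2121, b=Δ4−h4·(2M4+M5)/6=323/2121
t_q=13/4 → seg 1, τ=1/4; S=1+-8774/2121·τ+-5801/2121·τ²+6091/2121·τ³=-7251/45248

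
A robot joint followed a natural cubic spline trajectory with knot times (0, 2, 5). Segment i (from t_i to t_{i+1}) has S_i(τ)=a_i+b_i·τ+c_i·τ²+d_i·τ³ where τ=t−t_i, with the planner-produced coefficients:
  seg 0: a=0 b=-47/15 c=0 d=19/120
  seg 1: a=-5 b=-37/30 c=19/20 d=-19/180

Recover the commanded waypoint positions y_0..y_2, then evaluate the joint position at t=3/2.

y_0=0 y_1=-5 y_2=-3
S(3/2) = -1333/320

y_0 = S_0(0) = a_0 = 0
y_1 = S_1(0) = a_1 = -5
y_2 = S_1(3) = -3
t_q=3/2 is in segment 0 (τ=3/2); S_0(τ)=-1333/320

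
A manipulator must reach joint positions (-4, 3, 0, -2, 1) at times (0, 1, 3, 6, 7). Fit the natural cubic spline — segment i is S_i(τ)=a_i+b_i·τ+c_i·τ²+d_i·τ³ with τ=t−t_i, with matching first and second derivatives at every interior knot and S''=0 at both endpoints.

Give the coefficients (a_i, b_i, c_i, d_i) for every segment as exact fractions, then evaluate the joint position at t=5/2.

  seg 0: a=-4 b=20117/2364 c=0 d=-3569/2364
  seg 1: a=3 b=4705/1182 c=-3569/788 d=4229/4728
  seg 2: a=0 b=-2011/591 c=165/197 d=44/1773
  seg 3: a=-2 b=1355/591 c=209/197 d=-209/591
S(5/2) = 22681/12608

Δ: Δ0=7, Δ1=-3/2, Δ2=-2/3, Δ3=3
row 1: diag=6, rhs=-51; c'=1/3, d'=-17/2
row 2: denom=10−2·1/3=28/3; d'=(5−2·-17/2)/(28/3)=33/14
row 3: denom=8−3·9/28=197/28; d'=(22−3·33/14)/(197/28)=418/197
back: M3=418/197
back: M2=33/14−9/28·418/197=330/197
back: M1=-17/2−1/3·330/197=-3569/394
M: M0=0, M1=-3569/394, M2=330/197, M3=418/197, M4=0
seg 0: a=-4, c=M0/2=0, d=(M1−M0)/(6·1)=-3569/2364, b=Δ0−h0·(2M0+M1)/6=20117/2364
seg 1: a=3, c=M1/2=-3569/788, d=(M2−M1)/(6·2)=4229/4728, b=Δ1−h1·(2M1+M2)/6=4705/1182
seg 2: a=0, c=M2/2=165/197, d=(M3−M2)/(6·3)=44/1773, b=Δ2−h2·(2M2+M3)/6=-2011/591
seg 3: a=-2, c=M3/2=209/197, d=(M4−M3)/(6·1)=-209/591, b=Δ3−h3·(2M3+M4)/6=1355/591
t_q=5/2 → seg 1, τ=3/2; S=3+4705/1182·τ+-3569/788·τ²+4229/4728·τ³=22681/12608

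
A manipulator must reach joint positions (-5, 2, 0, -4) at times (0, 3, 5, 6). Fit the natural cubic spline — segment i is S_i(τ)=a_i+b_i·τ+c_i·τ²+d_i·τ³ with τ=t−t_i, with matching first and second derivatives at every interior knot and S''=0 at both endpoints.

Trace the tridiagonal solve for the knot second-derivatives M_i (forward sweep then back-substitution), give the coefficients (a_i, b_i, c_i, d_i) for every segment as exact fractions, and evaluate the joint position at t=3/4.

  seg 0: a=-5 b=37/12 c=0 d=-1/12
  seg 1: a=2 b=5/6 c=-3/4 d=-1/12
  seg 2: a=0 b=-19/6 c=-5/4 d=5/12
S(3/4) = -697/256

Δ: Δ0=7/3, Δ1=-1, Δ2=-4
row 1: diag=10, rhs=-20; c'=1/5, d'=-2
row 2: denom=6−2·1/5=28/5; d'=(-18−2·-2)/(28/5)=-5/2
back: M2=-5/2
back: M1=-2−1/5·-5/2=-3/2
M: M0=0, M1=-3/2, M2=-5/2, M3=0
seg 0: a=-5, c=M0/2=0, d=(M1−M0)/(6·3)=-1/12, b=Δ0−h0·(2M0+M1)/6=37/12
seg 1: a=2, c=M1/2=-3/4, d=(M2−M1)/(6·2)=-1/12, b=Δ1−h1·(2M1+M2)/6=5/6
seg 2: a=0, c=M2/2=-5/4, d=(M3−M2)/(6·1)=5/12, b=Δ2−h2·(2M2+M3)/6=-19/6
t_q=3/4 → seg 0, τ=3/4; S=-5+37/12·τ+0·τ²+-1/12·τ³=-697/256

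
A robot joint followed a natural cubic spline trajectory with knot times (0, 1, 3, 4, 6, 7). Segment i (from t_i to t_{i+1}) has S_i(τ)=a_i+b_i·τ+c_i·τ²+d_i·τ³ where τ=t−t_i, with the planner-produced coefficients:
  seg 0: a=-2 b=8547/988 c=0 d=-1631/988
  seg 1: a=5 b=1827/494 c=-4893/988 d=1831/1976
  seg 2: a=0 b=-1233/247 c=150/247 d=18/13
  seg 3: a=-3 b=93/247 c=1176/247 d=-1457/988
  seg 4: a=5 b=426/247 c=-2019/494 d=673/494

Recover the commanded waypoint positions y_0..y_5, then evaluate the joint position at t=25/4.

y_0 = S_0(0) = a_0 = -2
y_1 = S_1(0) = a_1 = 5
y_2 = S_2(0) = a_2 = 0
y_3 = S_3(0) = a_3 = -3
y_4 = S_4(0) = a_4 = 5
y_5 = S_4(1) = 4
t_q=25/4 is in segment 4 (τ=1/4); S_4(τ)=164309/31616

y_0=-2 y_1=5 y_2=0 y_3=-3 y_4=5 y_5=4
S(25/4) = 164309/31616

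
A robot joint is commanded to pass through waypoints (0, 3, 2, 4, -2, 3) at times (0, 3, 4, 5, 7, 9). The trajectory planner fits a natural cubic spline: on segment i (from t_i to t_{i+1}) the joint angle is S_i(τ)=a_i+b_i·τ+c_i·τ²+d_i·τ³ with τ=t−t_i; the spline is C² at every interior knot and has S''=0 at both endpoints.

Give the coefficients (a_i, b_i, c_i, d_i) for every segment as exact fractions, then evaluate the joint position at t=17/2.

Δ: Δ0=1, Δ1=-1, Δ2=2, Δ3=-3, Δ4=5/2
row 1: diag=8, rhs=-12; c'=1/8, d'=-3/2
row 2: denom=4−1·1/8=31/8; d'=(18−1·-3/2)/(31/8)=156/31
row 3: denom=6−1·8/31=178/31; d'=(-30−1·156/31)/(178/31)=-543/89
row 4: denom=8−2·31/89=650/89; d'=(33−2·-543/89)/(650/89)=4023/650
back: M4=4023/650
back: M3=-543/89−31/89·4023/650=-5367/650
back: M2=156/31−8/31·-5367/650=2328/325
back: M1=-3/2−1/8·2328/325=-1557/650
M: M0=0, M1=-1557/650, M2=2328/325, M3=-5367/650, M4=4023/650, M5=0
seg 0: a=0, c=M0/2=0, d=(M1−M0)/(6·3)=-173/1300, b=Δ0−h0·(2M0+M1)/6=2857/1300
seg 1: a=3, c=M1/2=-1557/1300, d=(M2−M1)/(6·1)=2071/1300, b=Δ1−h1·(2M1+M2)/6=-907/650
seg 2: a=2, c=M2/2=1164/325, d=(M3−M2)/(6·1)=-257/100, b=Δ2−h2·(2M2+M3)/6=257/260
seg 3: a=4, c=M3/2=-5367/1300, d=(M4−M3)/(6·2)=313/260, b=Δ3−h3·(2M3+M4)/6=287/650
seg 4: a=-2, c=M4/2=4023/1300, d=(M5−M4)/(6·2)=-1341/2600, b=Δ4−h4·(2M4+M5)/6=-1057/650
t_q=17/2 → seg 4, τ=3/2; S=-2+-1057/650·τ+4023/1300·τ²+-1341/2600·τ³=3257/4160

  seg 0: a=0 b=2857/1300 c=0 d=-173/1300
  seg 1: a=3 b=-907/650 c=-1557/1300 d=2071/1300
  seg 2: a=2 b=257/260 c=1164/325 d=-257/100
  seg 3: a=4 b=287/650 c=-5367/1300 d=313/260
  seg 4: a=-2 b=-1057/650 c=4023/1300 d=-1341/2600
S(17/2) = 3257/4160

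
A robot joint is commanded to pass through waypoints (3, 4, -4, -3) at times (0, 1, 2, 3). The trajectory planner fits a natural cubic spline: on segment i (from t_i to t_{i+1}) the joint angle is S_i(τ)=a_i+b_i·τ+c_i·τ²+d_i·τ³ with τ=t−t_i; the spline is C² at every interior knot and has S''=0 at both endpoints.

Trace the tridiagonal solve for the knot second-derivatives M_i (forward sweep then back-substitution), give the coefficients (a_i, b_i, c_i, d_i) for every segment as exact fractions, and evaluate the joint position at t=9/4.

  seg 0: a=3 b=4 c=0 d=-3
  seg 1: a=4 b=-5 c=-9 d=6
  seg 2: a=-4 b=-5 c=9 d=-3
S(9/4) = -303/64

Δ: Δ0=1, Δ1=-8, Δ2=1
row 1: diag=4, rhs=-54; c'=1/4, d'=-27/2
row 2: denom=4−1·1/4=15/4; d'=(54−1·-27/2)/(15/4)=18
back: M2=18
back: M1=-27/2−1/4·18=-18
M: M0=0, M1=-18, M2=18, M3=0
seg 0: a=3, c=M0/2=0, d=(M1−M0)/(6·1)=-3, b=Δ0−h0·(2M0+M1)/6=4
seg 1: a=4, c=M1/2=-9, d=(M2−M1)/(6·1)=6, b=Δ1−h1·(2M1+M2)/6=-5
seg 2: a=-4, c=M2/2=9, d=(M3−M2)/(6·1)=-3, b=Δ2−h2·(2M2+M3)/6=-5
t_q=9/4 → seg 2, τ=1/4; S=-4+-5·τ+9·τ²+-3·τ³=-303/64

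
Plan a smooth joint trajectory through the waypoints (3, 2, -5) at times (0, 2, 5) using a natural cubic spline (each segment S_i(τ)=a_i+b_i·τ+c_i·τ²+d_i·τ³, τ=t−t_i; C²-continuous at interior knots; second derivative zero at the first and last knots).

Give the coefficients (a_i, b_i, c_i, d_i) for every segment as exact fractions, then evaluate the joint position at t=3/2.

Δ: Δ0=-1/2, Δ1=-7/3
row 1: diag=10, rhs=-11; c'=3/10, d'=-11/10
back: M1=-11/10
M: M0=0, M1=-11/10, M2=0
seg 0: a=3, c=M0/2=0, d=(M1−M0)/(6·2)=-11/120, b=Δ0−h0·(2M0+M1)/6=-2/15
seg 1: a=2, c=M1/2=-11/20, d=(M2−M1)/(6·3)=11/180, b=Δ1−h1·(2M1+M2)/6=-37/30
t_q=3/2 → seg 0, τ=3/2; S=3+-2/15·τ+0·τ²+-11/120·τ³=797/320

  seg 0: a=3 b=-2/15 c=0 d=-11/120
  seg 1: a=2 b=-37/30 c=-11/20 d=11/180
S(3/2) = 797/320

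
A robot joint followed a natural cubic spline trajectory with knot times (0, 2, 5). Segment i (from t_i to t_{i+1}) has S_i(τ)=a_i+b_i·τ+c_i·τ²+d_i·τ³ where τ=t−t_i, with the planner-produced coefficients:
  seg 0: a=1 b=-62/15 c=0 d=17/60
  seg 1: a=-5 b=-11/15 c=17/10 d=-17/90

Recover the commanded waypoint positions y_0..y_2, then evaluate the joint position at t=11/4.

y_0=1 y_1=-5 y_2=3
S(11/4) = -2991/640

y_0 = S_0(0) = a_0 = 1
y_1 = S_1(0) = a_1 = -5
y_2 = S_1(3) = 3
t_q=11/4 is in segment 1 (τ=3/4); S_1(τ)=-2991/640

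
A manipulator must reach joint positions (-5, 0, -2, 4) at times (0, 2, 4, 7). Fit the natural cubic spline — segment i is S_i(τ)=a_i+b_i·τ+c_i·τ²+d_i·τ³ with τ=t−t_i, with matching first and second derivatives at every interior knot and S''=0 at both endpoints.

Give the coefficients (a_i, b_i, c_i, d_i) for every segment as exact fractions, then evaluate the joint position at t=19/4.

  seg 0: a=-5 b=68/19 c=0 d=-41/152
  seg 1: a=0 b=13/38 c=-123/76 d=9/19
  seg 2: a=-2 b=-17/38 c=93/76 d=-31/228
S(19/4) = -8291/4864

Δ: Δ0=5/2, Δ1=-1, Δ2=2
row 1: diag=8, rhs=-21; c'=1/4, d'=-21/8
row 2: denom=10−2·1/4=19/2; d'=(18−2·-21/8)/(19/2)=93/38
back: M2=93/38
back: M1=-21/8−1/4·93/38=-123/38
M: M0=0, M1=-123/38, M2=93/38, M3=0
seg 0: a=-5, c=M0/2=0, d=(M1−M0)/(6·2)=-41/152, b=Δ0−h0·(2M0+M1)/6=68/19
seg 1: a=0, c=M1/2=-123/76, d=(M2−M1)/(6·2)=9/19, b=Δ1−h1·(2M1+M2)/6=13/38
seg 2: a=-2, c=M2/2=93/76, d=(M3−M2)/(6·3)=-31/228, b=Δ2−h2·(2M2+M3)/6=-17/38
t_q=19/4 → seg 2, τ=3/4; S=-2+-17/38·τ+93/76·τ²+-31/228·τ³=-8291/4864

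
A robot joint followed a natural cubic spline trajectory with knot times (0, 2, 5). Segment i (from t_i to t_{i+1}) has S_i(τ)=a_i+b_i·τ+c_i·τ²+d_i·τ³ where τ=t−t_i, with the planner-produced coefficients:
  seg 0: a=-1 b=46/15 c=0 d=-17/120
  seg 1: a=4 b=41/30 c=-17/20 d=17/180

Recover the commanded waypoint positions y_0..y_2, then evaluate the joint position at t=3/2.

y_0 = S_0(0) = a_0 = -1
y_1 = S_1(0) = a_1 = 4
y_2 = S_1(3) = 3
t_q=3/2 is in segment 0 (τ=3/2); S_0(τ)=999/320

y_0=-1 y_1=4 y_2=3
S(3/2) = 999/320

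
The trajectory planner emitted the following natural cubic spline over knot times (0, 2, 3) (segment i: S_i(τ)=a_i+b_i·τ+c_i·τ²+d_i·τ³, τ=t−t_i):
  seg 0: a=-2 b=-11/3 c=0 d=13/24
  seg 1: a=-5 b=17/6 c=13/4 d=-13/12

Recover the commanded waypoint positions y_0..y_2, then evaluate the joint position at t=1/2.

y_0=-2 y_1=-5 y_2=0
S(1/2) = -241/64

y_0 = S_0(0) = a_0 = -2
y_1 = S_1(0) = a_1 = -5
y_2 = S_1(1) = 0
t_q=1/2 is in segment 0 (τ=1/2); S_0(τ)=-241/64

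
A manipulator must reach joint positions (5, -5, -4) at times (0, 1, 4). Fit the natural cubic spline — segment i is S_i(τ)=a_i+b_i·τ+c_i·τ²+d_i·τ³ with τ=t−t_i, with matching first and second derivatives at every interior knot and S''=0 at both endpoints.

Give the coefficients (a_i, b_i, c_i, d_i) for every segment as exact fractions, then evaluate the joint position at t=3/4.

  seg 0: a=5 b=-271/24 c=0 d=31/24
  seg 1: a=-5 b=-89/12 c=31/8 d=-31/72
S(3/4) = -1497/512

Δ: Δ0=-10, Δ1=1/3
row 1: diag=8, rhs=62; c'=3/8, d'=31/4
back: M1=31/4
M: M0=0, M1=31/4, M2=0
seg 0: a=5, c=M0/2=0, d=(M1−M0)/(6·1)=31/24, b=Δ0−h0·(2M0+M1)/6=-271/24
seg 1: a=-5, c=M1/2=31/8, d=(M2−M1)/(6·3)=-31/72, b=Δ1−h1·(2M1+M2)/6=-89/12
t_q=3/4 → seg 0, τ=3/4; S=5+-271/24·τ+0·τ²+31/24·τ³=-1497/512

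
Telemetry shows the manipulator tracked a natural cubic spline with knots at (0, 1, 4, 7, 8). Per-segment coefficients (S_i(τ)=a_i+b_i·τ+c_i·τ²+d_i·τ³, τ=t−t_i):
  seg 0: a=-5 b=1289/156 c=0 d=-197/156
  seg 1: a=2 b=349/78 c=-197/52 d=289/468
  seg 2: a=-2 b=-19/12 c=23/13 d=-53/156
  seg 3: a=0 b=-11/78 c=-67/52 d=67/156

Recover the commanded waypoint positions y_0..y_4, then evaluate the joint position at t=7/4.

y_0=-5 y_1=2 y_2=-2 y_3=0 y_4=-1
S(7/4) = 11599/3328

y_0 = S_0(0) = a_0 = -5
y_1 = S_1(0) = a_1 = 2
y_2 = S_2(0) = a_2 = -2
y_3 = S_3(0) = a_3 = 0
y_4 = S_3(1) = -1
t_q=7/4 is in segment 1 (τ=3/4); S_1(τ)=11599/3328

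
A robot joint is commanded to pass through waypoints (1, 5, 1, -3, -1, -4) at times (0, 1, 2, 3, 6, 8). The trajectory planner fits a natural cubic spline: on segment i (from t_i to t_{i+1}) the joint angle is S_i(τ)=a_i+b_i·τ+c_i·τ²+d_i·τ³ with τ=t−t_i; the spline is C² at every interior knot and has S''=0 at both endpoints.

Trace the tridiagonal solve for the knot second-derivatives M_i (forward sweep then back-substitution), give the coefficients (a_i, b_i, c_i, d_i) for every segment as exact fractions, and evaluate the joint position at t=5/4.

  seg 0: a=1 b=913/150 c=0 d=-313/150
  seg 1: a=5 b=-13/75 c=-313/50 d=73/30
  seg 2: a=1 b=-809/150 c=26/25 d=53/150
  seg 3: a=-3 b=-169/75 c=21/10 d=-169/450
  seg 4: a=-1 b=31/150 c=-32/25 d=16/75
S(5/4) = 14731/3200

Δ: Δ0=4, Δ1=-4, Δ2=-4, Δ3=2/3, Δ4=-3/2
row 1: diag=4, rhs=-48; c'=1/4, d'=-12
row 2: denom=4−1·1/4=15/4; d'=(0−1·-12)/(15/4)=16/5
row 3: denom=8−1·4/15=116/15; d'=(28−1·16/5)/(116/15)=93/29
row 4: denom=10−3·45/116=1025/116; d'=(-13−3·93/29)/(1025/116)=-64/25
back: M4=-64/25
back: M3=93/29−45/116·-64/25=21/5
back: M2=16/5−4/15·21/5=52/25
back: M1=-12−1/4·52/25=-313/25
M: M0=0, M1=-313/25, M2=52/25, M3=21/5, M4=-64/25, M5=0
seg 0: a=1, c=M0/2=0, d=(M1−M0)/(6·1)=-313/150, b=Δ0−h0·(2M0+M1)/6=913/150
seg 1: a=5, c=M1/2=-313/50, d=(M2−M1)/(6·1)=73/30, b=Δ1−h1·(2M1+M2)/6=-13/75
seg 2: a=1, c=M2/2=26/25, d=(M3−M2)/(6·1)=53/150, b=Δ2−h2·(2M2+M3)/6=-809/150
seg 3: a=-3, c=M3/2=21/10, d=(M4−M3)/(6·3)=-169/450, b=Δ3−h3·(2M3+M4)/6=-169/75
seg 4: a=-1, c=M4/2=-32/25, d=(M5−M4)/(6·2)=16/75, b=Δ4−h4·(2M4+M5)/6=31/150
t_q=5/4 → seg 1, τ=1/4; S=5+-13/75·τ+-313/50·τ²+73/30·τ³=14731/3200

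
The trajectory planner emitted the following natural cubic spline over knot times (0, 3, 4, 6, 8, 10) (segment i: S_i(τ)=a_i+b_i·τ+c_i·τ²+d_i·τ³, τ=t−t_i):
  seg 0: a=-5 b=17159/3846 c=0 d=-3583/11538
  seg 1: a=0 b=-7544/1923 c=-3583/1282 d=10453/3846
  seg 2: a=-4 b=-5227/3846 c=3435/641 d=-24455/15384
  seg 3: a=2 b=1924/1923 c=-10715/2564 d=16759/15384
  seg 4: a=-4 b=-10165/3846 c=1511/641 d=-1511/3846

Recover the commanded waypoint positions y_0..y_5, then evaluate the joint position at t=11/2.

y_0 = S_0(0) = a_0 = -5
y_1 = S_1(0) = a_1 = 0
y_2 = S_2(0) = a_2 = -4
y_3 = S_3(0) = a_3 = 2
y_4 = S_4(0) = a_4 = -4
y_5 = S_4(2) = -3
t_q=11/2 is in segment 2 (τ=3/2); S_2(τ)=26817/41024

y_0=-5 y_1=0 y_2=-4 y_3=2 y_4=-4 y_5=-3
S(11/2) = 26817/41024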